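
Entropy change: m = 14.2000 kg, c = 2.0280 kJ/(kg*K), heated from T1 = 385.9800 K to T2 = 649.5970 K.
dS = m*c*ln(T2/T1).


T2/T1 = 1.6830
ln(T2/T1) = 0.5206
dS = 14.2000 * 2.0280 * 0.5206 = 14.9911 kJ/K

14.9911 kJ/K


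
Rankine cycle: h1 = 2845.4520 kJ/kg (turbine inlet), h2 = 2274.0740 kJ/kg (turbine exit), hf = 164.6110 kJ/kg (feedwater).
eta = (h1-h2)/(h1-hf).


W = 571.3780 kJ/kg
Q_in = 2680.8410 kJ/kg
eta = 0.2131 = 21.3134%

eta = 21.3134%


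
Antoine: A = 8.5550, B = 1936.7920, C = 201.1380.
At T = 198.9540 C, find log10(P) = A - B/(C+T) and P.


C+T = 400.0920
B/(C+T) = 4.8409
log10(P) = 8.5550 - 4.8409 = 3.7141
P = 10^3.7141 = 5177.6585 mmHg

5177.6585 mmHg


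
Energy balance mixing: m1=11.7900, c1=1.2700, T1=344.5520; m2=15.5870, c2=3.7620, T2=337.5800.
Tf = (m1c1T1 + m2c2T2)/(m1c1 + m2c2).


num = 24954.1958
den = 73.6116
Tf = 338.9982 K

338.9982 K


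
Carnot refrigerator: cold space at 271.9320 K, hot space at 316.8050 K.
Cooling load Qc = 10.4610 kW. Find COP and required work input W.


COP = 271.9320 / 44.8730 = 6.0600
W = 10.4610 / 6.0600 = 1.7262 kW

COP = 6.0600, W = 1.7262 kW


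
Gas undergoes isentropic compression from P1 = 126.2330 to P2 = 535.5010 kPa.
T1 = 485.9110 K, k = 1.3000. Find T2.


(k-1)/k = 0.2308
(P2/P1)^exp = 1.3958
T2 = 485.9110 * 1.3958 = 678.2419 K

678.2419 K


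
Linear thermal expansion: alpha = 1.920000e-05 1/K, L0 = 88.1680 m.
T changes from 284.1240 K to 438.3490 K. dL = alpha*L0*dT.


dT = 154.2250 K
dL = 1.920000e-05 * 88.1680 * 154.2250 = 0.261076 m
L_final = 88.429076 m

dL = 0.261076 m


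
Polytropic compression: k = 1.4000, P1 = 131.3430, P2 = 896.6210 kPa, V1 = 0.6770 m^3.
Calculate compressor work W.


(k-1)/k = 0.2857
(P2/P1)^exp = 1.7312
W = 3.5000 * 131.3430 * 0.6770 * (1.7312 - 1) = 227.5573 kJ

227.5573 kJ


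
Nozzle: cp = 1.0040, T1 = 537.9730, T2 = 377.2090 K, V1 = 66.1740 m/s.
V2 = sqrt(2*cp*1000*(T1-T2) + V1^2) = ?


dT = 160.7640 K
2*cp*1000*dT = 322814.1120
V1^2 = 4378.9983
V2 = sqrt(327193.1103) = 572.0080 m/s

572.0080 m/s


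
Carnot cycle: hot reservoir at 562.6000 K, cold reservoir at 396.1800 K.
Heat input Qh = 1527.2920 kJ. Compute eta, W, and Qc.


eta = 1 - 396.1800/562.6000 = 0.2958
W = 0.2958 * 1527.2920 = 451.7809 kJ
Qc = 1527.2920 - 451.7809 = 1075.5111 kJ

eta = 29.5805%, W = 451.7809 kJ, Qc = 1075.5111 kJ


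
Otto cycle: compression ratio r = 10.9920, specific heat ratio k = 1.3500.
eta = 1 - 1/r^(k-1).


r^(k-1) = 2.3141
eta = 1 - 1/2.3141 = 0.5679 = 56.7861%

56.7861%


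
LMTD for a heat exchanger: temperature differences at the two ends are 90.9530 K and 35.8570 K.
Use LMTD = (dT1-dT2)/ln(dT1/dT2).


dT1/dT2 = 2.5365
ln(dT1/dT2) = 0.9308
LMTD = 55.0960 / 0.9308 = 59.1918 K

59.1918 K


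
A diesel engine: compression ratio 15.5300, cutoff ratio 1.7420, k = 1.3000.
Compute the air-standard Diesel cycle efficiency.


r^(k-1) = 2.2769
rc^k = 2.0576
eta = 0.5185 = 51.8467%

51.8467%


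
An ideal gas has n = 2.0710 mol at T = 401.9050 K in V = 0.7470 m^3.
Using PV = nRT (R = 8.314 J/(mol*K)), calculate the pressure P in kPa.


P = nRT/V = 2.0710 * 8.314 * 401.9050 / 0.7470
= 6920.1185 / 0.7470 = 9263.8801 Pa = 9.2639 kPa

9.2639 kPa


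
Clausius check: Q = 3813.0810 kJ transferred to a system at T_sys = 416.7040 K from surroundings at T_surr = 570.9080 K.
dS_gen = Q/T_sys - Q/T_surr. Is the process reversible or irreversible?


dS_sys = 3813.0810/416.7040 = 9.1506 kJ/K
dS_surr = -3813.0810/570.9080 = -6.6790 kJ/K
dS_gen = 9.1506 - 6.6790 = 2.4716 kJ/K (irreversible)

dS_gen = 2.4716 kJ/K, irreversible


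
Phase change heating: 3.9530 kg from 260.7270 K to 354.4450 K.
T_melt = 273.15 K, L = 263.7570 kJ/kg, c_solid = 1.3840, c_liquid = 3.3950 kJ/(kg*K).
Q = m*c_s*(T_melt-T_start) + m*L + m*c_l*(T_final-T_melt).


Q1 (sensible, solid) = 3.9530 * 1.3840 * 12.4230 = 67.9656 kJ
Q2 (latent) = 3.9530 * 263.7570 = 1042.6314 kJ
Q3 (sensible, liquid) = 3.9530 * 3.3950 * 81.2950 = 1091.0143 kJ
Q_total = 2201.6113 kJ

2201.6113 kJ


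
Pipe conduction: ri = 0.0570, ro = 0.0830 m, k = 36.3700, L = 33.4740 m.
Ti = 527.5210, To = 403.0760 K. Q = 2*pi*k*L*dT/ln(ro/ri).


dT = 124.4450 K
ln(ro/ri) = 0.3758
Q = 2*pi*36.3700*33.4740*124.4450 / 0.3758 = 2533166.7387 W

2533166.7387 W


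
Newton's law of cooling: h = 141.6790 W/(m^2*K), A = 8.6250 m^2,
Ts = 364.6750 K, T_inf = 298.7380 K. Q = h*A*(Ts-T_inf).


dT = 65.9370 K
Q = 141.6790 * 8.6250 * 65.9370 = 80573.7859 W

80573.7859 W


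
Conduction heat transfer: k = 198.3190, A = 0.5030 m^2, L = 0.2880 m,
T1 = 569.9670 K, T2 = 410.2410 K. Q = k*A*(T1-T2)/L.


dT = 159.7260 K
Q = 198.3190 * 0.5030 * 159.7260 / 0.2880 = 55324.2375 W

55324.2375 W


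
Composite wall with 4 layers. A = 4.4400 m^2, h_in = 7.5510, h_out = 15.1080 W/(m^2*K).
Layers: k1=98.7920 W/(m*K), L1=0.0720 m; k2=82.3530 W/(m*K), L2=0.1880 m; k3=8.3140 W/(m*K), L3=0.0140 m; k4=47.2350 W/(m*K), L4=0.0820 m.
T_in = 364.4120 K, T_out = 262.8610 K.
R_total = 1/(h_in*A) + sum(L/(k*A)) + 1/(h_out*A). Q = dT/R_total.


R_conv_in = 1/(7.5510*4.4400) = 0.0298
R_1 = 0.0720/(98.7920*4.4400) = 0.0002
R_2 = 0.1880/(82.3530*4.4400) = 0.0005
R_3 = 0.0140/(8.3140*4.4400) = 0.0004
R_4 = 0.0820/(47.2350*4.4400) = 0.0004
R_conv_out = 1/(15.1080*4.4400) = 0.0149
R_total = 0.0462 K/W
Q = 101.5510 / 0.0462 = 2198.8620 W

R_total = 0.0462 K/W, Q = 2198.8620 W


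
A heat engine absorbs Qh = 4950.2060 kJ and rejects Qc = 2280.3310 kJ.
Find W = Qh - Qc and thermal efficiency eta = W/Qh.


W = 4950.2060 - 2280.3310 = 2669.8750 kJ
eta = 2669.8750 / 4950.2060 = 0.5393 = 53.9346%

W = 2669.8750 kJ, eta = 53.9346%


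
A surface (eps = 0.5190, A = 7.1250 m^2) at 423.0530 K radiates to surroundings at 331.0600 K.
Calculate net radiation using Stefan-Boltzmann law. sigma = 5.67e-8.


T^4 = 3.2032e+10
Tsurr^4 = 1.2012e+10
Q = 0.5190 * 5.67e-8 * 7.1250 * 2.0019e+10 = 4197.4405 W

4197.4405 W


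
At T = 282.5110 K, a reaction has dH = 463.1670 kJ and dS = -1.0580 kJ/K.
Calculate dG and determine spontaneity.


T*dS = 282.5110 * -1.0580 = -298.8966 kJ
dG = 463.1670 + 298.8966 = 762.0636 kJ (non-spontaneous)

dG = 762.0636 kJ, non-spontaneous


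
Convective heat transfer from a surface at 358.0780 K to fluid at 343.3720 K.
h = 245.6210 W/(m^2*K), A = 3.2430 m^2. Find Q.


dT = 14.7060 K
Q = 245.6210 * 3.2430 * 14.7060 = 11714.0482 W

11714.0482 W


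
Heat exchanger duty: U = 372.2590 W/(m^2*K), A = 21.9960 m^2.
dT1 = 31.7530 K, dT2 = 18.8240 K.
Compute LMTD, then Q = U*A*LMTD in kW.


LMTD = 24.7277 K
Q = 372.2590 * 21.9960 * 24.7277 = 202475.7213 W = 202.4757 kW

202.4757 kW


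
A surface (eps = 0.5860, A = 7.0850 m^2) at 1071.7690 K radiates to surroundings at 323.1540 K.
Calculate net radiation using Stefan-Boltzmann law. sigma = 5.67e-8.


T^4 = 1.3195e+12
Tsurr^4 = 1.0905e+10
Q = 0.5860 * 5.67e-8 * 7.0850 * 1.3086e+12 = 308049.8589 W

308049.8589 W


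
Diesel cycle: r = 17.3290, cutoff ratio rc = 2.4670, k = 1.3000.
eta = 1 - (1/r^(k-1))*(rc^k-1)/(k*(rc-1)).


r^(k-1) = 2.3531
rc^k = 3.2346
eta = 0.5020 = 50.2041%

50.2041%


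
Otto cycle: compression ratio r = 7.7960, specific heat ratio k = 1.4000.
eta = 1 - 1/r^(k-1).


r^(k-1) = 2.2738
eta = 1 - 1/2.2738 = 0.5602 = 56.0204%

56.0204%


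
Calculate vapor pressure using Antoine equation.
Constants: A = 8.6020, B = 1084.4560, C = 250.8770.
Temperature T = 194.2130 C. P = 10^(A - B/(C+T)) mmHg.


C+T = 445.0900
B/(C+T) = 2.4365
log10(P) = 8.6020 - 2.4365 = 6.1655
P = 10^6.1655 = 1463905.3480 mmHg

1463905.3480 mmHg


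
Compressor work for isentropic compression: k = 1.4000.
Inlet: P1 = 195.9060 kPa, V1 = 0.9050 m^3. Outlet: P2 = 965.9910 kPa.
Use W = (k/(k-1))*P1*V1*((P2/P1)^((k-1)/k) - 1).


(k-1)/k = 0.2857
(P2/P1)^exp = 1.5775
W = 3.5000 * 195.9060 * 0.9050 * (1.5775 - 1) = 358.3783 kJ

358.3783 kJ


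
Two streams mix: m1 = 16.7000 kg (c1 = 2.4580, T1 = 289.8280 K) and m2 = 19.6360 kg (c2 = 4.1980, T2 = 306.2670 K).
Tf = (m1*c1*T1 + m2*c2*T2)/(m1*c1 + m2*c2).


num = 37143.2129
den = 123.4805
Tf = 300.8022 K

300.8022 K


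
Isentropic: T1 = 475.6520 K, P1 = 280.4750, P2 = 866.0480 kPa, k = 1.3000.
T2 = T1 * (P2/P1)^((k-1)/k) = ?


(k-1)/k = 0.2308
(P2/P1)^exp = 1.2972
T2 = 475.6520 * 1.2972 = 616.9997 K

616.9997 K


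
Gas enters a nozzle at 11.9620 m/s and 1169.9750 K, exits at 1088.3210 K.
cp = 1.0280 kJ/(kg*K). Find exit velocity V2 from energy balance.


dT = 81.6540 K
2*cp*1000*dT = 167880.6240
V1^2 = 143.0894
V2 = sqrt(168023.7134) = 409.9070 m/s

409.9070 m/s


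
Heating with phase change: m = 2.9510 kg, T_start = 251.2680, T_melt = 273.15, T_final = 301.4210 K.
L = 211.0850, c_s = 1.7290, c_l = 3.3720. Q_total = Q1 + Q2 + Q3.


Q1 (sensible, solid) = 2.9510 * 1.7290 * 21.8820 = 111.6481 kJ
Q2 (latent) = 2.9510 * 211.0850 = 622.9118 kJ
Q3 (sensible, liquid) = 2.9510 * 3.3720 * 28.2710 = 281.3183 kJ
Q_total = 1015.8782 kJ

1015.8782 kJ


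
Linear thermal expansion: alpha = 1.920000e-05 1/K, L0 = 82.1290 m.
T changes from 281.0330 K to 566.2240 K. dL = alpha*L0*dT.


dT = 285.1910 K
dL = 1.920000e-05 * 82.1290 * 285.1910 = 0.449711 m
L_final = 82.578711 m

dL = 0.449711 m


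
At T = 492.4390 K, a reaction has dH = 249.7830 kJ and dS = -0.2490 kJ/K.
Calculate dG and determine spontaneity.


T*dS = 492.4390 * -0.2490 = -122.6173 kJ
dG = 249.7830 + 122.6173 = 372.4003 kJ (non-spontaneous)

dG = 372.4003 kJ, non-spontaneous


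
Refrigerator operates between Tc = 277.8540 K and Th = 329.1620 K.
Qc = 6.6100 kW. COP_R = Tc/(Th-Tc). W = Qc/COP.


COP = 277.8540 / 51.3080 = 5.4154
W = 6.6100 / 5.4154 = 1.2206 kW

COP = 5.4154, W = 1.2206 kW


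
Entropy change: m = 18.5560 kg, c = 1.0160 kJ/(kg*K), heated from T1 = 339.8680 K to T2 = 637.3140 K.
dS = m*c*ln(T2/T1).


T2/T1 = 1.8752
ln(T2/T1) = 0.6287
dS = 18.5560 * 1.0160 * 0.6287 = 11.8529 kJ/K

11.8529 kJ/K


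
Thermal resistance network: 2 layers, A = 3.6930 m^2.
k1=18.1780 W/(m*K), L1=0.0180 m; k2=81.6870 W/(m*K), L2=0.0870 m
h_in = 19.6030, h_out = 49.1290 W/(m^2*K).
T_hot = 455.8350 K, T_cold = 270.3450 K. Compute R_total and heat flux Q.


R_conv_in = 1/(19.6030*3.6930) = 0.0138
R_1 = 0.0180/(18.1780*3.6930) = 0.0003
R_2 = 0.0870/(81.6870*3.6930) = 0.0003
R_conv_out = 1/(49.1290*3.6930) = 0.0055
R_total = 0.0199 K/W
Q = 185.4900 / 0.0199 = 9329.7731 W

R_total = 0.0199 K/W, Q = 9329.7731 W


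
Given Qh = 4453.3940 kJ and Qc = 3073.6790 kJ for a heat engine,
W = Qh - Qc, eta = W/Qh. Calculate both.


W = 4453.3940 - 3073.6790 = 1379.7150 kJ
eta = 1379.7150 / 4453.3940 = 0.3098 = 30.9812%

W = 1379.7150 kJ, eta = 30.9812%


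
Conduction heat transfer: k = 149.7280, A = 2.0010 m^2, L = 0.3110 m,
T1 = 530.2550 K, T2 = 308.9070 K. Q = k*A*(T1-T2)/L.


dT = 221.3480 K
Q = 149.7280 * 2.0010 * 221.3480 / 0.3110 = 213238.3559 W

213238.3559 W


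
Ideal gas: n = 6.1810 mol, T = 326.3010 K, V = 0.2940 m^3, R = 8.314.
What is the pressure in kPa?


P = nRT/V = 6.1810 * 8.314 * 326.3010 / 0.2940
= 16768.2279 / 0.2940 = 57034.7889 Pa = 57.0348 kPa

57.0348 kPa


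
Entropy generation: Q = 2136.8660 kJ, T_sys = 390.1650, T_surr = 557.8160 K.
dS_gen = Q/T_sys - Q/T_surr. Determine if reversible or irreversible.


dS_sys = 2136.8660/390.1650 = 5.4768 kJ/K
dS_surr = -2136.8660/557.8160 = -3.8308 kJ/K
dS_gen = 5.4768 - 3.8308 = 1.6461 kJ/K (irreversible)

dS_gen = 1.6461 kJ/K, irreversible


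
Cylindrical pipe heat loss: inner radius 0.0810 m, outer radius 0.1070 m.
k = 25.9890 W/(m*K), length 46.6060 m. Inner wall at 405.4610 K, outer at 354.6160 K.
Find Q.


dT = 50.8450 K
ln(ro/ri) = 0.2784
Q = 2*pi*25.9890*46.6060*50.8450 / 0.2784 = 1390023.0086 W

1390023.0086 W


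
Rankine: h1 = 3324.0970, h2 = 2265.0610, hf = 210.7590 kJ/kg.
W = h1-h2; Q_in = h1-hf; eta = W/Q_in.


W = 1059.0360 kJ/kg
Q_in = 3113.3380 kJ/kg
eta = 0.3402 = 34.0161%

eta = 34.0161%


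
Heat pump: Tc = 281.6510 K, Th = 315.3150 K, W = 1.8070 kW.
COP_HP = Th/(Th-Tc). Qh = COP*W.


COP = 315.3150 / 33.6640 = 9.3665
Qh = 9.3665 * 1.8070 = 16.9253 kW

COP = 9.3665, Qh = 16.9253 kW


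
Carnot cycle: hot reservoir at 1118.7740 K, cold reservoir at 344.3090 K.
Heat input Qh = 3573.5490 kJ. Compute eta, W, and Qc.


eta = 1 - 344.3090/1118.7740 = 0.6922
W = 0.6922 * 3573.5490 = 2473.7692 kJ
Qc = 3573.5490 - 2473.7692 = 1099.7798 kJ

eta = 69.2244%, W = 2473.7692 kJ, Qc = 1099.7798 kJ


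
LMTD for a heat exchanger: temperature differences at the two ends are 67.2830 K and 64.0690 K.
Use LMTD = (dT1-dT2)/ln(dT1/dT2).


dT1/dT2 = 1.0502
ln(dT1/dT2) = 0.0489
LMTD = 3.2140 / 0.0489 = 65.6629 K

65.6629 K


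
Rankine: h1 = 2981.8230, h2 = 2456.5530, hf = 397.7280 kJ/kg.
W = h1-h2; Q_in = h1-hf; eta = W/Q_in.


W = 525.2700 kJ/kg
Q_in = 2584.0950 kJ/kg
eta = 0.2033 = 20.3270%

eta = 20.3270%


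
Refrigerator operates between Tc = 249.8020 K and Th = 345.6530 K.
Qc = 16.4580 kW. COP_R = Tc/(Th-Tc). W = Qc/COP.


COP = 249.8020 / 95.8510 = 2.6061
W = 16.4580 / 2.6061 = 6.3151 kW

COP = 2.6061, W = 6.3151 kW


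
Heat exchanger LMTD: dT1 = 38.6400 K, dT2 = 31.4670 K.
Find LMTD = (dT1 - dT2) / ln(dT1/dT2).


dT1/dT2 = 1.2280
ln(dT1/dT2) = 0.2053
LMTD = 7.1730 / 0.2053 = 34.9308 K

34.9308 K


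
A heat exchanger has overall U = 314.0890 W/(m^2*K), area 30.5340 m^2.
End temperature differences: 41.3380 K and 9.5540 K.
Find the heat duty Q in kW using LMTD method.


LMTD = 21.6982 K
Q = 314.0890 * 30.5340 * 21.6982 = 208094.2353 W = 208.0942 kW

208.0942 kW


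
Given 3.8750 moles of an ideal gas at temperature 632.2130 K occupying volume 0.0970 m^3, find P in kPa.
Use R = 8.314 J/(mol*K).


P = nRT/V = 3.8750 * 8.314 * 632.2130 / 0.0970
= 20367.8482 / 0.0970 = 209977.8162 Pa = 209.9778 kPa

209.9778 kPa


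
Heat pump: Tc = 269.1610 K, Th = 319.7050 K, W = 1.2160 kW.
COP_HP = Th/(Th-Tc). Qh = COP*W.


COP = 319.7050 / 50.5440 = 6.3253
Qh = 6.3253 * 1.2160 = 7.6915 kW

COP = 6.3253, Qh = 7.6915 kW


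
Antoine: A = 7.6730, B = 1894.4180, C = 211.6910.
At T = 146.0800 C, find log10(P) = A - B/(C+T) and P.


C+T = 357.7710
B/(C+T) = 5.2951
log10(P) = 7.6730 - 5.2951 = 2.3779
P = 10^2.3779 = 238.7495 mmHg

238.7495 mmHg


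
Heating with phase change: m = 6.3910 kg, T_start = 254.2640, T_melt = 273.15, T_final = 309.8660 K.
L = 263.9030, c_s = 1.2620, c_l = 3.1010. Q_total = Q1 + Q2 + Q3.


Q1 (sensible, solid) = 6.3910 * 1.2620 * 18.8860 = 152.3239 kJ
Q2 (latent) = 6.3910 * 263.9030 = 1686.6041 kJ
Q3 (sensible, liquid) = 6.3910 * 3.1010 * 36.7160 = 727.6557 kJ
Q_total = 2566.5837 kJ

2566.5837 kJ


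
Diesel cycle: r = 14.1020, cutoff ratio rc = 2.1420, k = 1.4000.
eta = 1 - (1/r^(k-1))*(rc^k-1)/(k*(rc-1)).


r^(k-1) = 2.8821
rc^k = 2.9050
eta = 0.5866 = 58.6581%

58.6581%


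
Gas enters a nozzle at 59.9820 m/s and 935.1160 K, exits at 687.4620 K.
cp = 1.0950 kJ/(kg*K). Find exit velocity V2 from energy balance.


dT = 247.6540 K
2*cp*1000*dT = 542362.2600
V1^2 = 3597.8403
V2 = sqrt(545960.1003) = 738.8911 m/s

738.8911 m/s


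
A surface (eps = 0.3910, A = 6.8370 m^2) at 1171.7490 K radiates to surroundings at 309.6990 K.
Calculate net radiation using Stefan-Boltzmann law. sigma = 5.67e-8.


T^4 = 1.8851e+12
Tsurr^4 = 9.1994e+09
Q = 0.3910 * 5.67e-8 * 6.8370 * 1.8759e+12 = 284340.8204 W

284340.8204 W


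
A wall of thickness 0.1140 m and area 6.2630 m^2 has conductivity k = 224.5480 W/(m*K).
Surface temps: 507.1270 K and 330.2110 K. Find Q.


dT = 176.9160 K
Q = 224.5480 * 6.2630 * 176.9160 / 0.1140 = 2182498.0442 W

2182498.0442 W


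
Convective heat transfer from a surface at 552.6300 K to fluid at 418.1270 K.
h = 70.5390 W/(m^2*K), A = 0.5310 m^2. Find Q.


dT = 134.5030 K
Q = 70.5390 * 0.5310 * 134.5030 = 5037.9725 W

5037.9725 W


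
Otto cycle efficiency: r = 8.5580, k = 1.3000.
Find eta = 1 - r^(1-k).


r^(k-1) = 1.9042
eta = 1 - 1/1.9042 = 0.4748 = 47.4844%

47.4844%


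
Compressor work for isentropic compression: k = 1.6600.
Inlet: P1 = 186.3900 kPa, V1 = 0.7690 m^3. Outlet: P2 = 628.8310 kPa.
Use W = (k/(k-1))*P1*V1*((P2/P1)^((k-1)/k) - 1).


(k-1)/k = 0.3976
(P2/P1)^exp = 1.6217
W = 2.5152 * 186.3900 * 0.7690 * (1.6217 - 1) = 224.1289 kJ

224.1289 kJ


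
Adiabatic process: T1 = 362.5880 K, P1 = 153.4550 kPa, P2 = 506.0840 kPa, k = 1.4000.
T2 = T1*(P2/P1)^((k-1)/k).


(k-1)/k = 0.2857
(P2/P1)^exp = 1.4063
T2 = 362.5880 * 1.4063 = 509.8970 K

509.8970 K


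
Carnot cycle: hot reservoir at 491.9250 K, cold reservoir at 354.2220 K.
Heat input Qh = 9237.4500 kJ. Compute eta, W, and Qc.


eta = 1 - 354.2220/491.9250 = 0.2799
W = 0.2799 * 9237.4500 = 2585.8100 kJ
Qc = 9237.4500 - 2585.8100 = 6651.6400 kJ

eta = 27.9927%, W = 2585.8100 kJ, Qc = 6651.6400 kJ


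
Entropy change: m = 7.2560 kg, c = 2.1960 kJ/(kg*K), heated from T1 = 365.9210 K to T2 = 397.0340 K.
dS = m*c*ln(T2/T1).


T2/T1 = 1.0850
ln(T2/T1) = 0.0816
dS = 7.2560 * 2.1960 * 0.0816 = 1.3003 kJ/K

1.3003 kJ/K


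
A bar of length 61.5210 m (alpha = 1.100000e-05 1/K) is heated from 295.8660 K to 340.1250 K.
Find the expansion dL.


dT = 44.2590 K
dL = 1.100000e-05 * 61.5210 * 44.2590 = 0.029951 m
L_final = 61.550951 m

dL = 0.029951 m


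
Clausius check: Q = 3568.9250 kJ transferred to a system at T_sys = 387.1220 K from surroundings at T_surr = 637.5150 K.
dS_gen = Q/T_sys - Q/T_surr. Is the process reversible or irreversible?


dS_sys = 3568.9250/387.1220 = 9.2191 kJ/K
dS_surr = -3568.9250/637.5150 = -5.5982 kJ/K
dS_gen = 9.2191 - 5.5982 = 3.6209 kJ/K (irreversible)

dS_gen = 3.6209 kJ/K, irreversible


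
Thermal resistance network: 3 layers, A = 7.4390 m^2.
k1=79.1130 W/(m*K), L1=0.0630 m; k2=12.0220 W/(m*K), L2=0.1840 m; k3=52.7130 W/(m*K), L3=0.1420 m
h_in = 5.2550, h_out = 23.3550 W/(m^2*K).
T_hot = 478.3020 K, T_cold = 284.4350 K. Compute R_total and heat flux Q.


R_conv_in = 1/(5.2550*7.4390) = 0.0256
R_1 = 0.0630/(79.1130*7.4390) = 0.0001
R_2 = 0.1840/(12.0220*7.4390) = 0.0021
R_3 = 0.1420/(52.7130*7.4390) = 0.0004
R_conv_out = 1/(23.3550*7.4390) = 0.0058
R_total = 0.0339 K/W
Q = 193.8670 / 0.0339 = 5725.0182 W

R_total = 0.0339 K/W, Q = 5725.0182 W


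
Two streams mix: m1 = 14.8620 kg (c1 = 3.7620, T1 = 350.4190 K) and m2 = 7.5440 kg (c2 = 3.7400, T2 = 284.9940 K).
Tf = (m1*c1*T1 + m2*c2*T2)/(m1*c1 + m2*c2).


num = 27633.2024
den = 84.1254
Tf = 328.4763 K

328.4763 K


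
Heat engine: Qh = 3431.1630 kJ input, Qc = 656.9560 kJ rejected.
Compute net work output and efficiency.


W = 3431.1630 - 656.9560 = 2774.2070 kJ
eta = 2774.2070 / 3431.1630 = 0.8085 = 80.8533%

W = 2774.2070 kJ, eta = 80.8533%


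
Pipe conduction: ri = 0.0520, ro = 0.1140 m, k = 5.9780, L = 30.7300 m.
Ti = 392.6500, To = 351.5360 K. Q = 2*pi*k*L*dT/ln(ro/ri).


dT = 41.1140 K
ln(ro/ri) = 0.7850
Q = 2*pi*5.9780*30.7300*41.1140 / 0.7850 = 60456.5639 W

60456.5639 W


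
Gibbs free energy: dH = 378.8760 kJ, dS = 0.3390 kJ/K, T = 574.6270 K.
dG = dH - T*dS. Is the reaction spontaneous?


T*dS = 574.6270 * 0.3390 = 194.7986 kJ
dG = 378.8760 - 194.7986 = 184.0774 kJ (non-spontaneous)

dG = 184.0774 kJ, non-spontaneous


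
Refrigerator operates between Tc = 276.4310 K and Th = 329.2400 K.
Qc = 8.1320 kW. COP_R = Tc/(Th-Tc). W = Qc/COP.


COP = 276.4310 / 52.8090 = 5.2345
W = 8.1320 / 5.2345 = 1.5535 kW

COP = 5.2345, W = 1.5535 kW


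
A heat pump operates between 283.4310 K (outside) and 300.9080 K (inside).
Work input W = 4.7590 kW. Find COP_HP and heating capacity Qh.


COP = 300.9080 / 17.4770 = 17.2174
Qh = 17.2174 * 4.7590 = 81.9375 kW

COP = 17.2174, Qh = 81.9375 kW


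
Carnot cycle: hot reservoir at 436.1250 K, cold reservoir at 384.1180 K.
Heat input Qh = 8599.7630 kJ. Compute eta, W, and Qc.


eta = 1 - 384.1180/436.1250 = 0.1192
W = 0.1192 * 8599.7630 = 1025.5039 kJ
Qc = 8599.7630 - 1025.5039 = 7574.2591 kJ

eta = 11.9248%, W = 1025.5039 kJ, Qc = 7574.2591 kJ


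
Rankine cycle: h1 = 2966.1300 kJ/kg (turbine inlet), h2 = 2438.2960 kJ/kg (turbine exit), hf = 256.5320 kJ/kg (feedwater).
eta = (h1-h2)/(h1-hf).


W = 527.8340 kJ/kg
Q_in = 2709.5980 kJ/kg
eta = 0.1948 = 19.4802%

eta = 19.4802%


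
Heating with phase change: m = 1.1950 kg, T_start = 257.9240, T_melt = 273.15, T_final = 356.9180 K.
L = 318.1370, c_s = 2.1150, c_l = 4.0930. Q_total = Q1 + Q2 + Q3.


Q1 (sensible, solid) = 1.1950 * 2.1150 * 15.2260 = 38.4826 kJ
Q2 (latent) = 1.1950 * 318.1370 = 380.1737 kJ
Q3 (sensible, liquid) = 1.1950 * 4.0930 * 83.7680 = 409.7206 kJ
Q_total = 828.3769 kJ

828.3769 kJ


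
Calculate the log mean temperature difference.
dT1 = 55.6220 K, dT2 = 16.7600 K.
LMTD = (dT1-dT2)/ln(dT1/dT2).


dT1/dT2 = 3.3187
ln(dT1/dT2) = 1.1996
LMTD = 38.8620 / 1.1996 = 32.3962 K

32.3962 K


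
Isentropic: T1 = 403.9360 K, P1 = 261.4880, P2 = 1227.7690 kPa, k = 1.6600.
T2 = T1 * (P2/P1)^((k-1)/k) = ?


(k-1)/k = 0.3976
(P2/P1)^exp = 1.8495
T2 = 403.9360 * 1.8495 = 747.0679 K

747.0679 K


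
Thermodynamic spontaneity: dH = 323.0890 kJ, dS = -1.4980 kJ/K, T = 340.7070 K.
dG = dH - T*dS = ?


T*dS = 340.7070 * -1.4980 = -510.3791 kJ
dG = 323.0890 + 510.3791 = 833.4681 kJ (non-spontaneous)

dG = 833.4681 kJ, non-spontaneous


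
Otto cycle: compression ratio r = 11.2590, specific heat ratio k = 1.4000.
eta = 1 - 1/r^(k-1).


r^(k-1) = 2.6339
eta = 1 - 1/2.6339 = 0.6203 = 62.0335%

62.0335%


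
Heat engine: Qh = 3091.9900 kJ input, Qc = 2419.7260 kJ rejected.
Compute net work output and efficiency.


W = 3091.9900 - 2419.7260 = 672.2640 kJ
eta = 672.2640 / 3091.9900 = 0.2174 = 21.7421%

W = 672.2640 kJ, eta = 21.7421%


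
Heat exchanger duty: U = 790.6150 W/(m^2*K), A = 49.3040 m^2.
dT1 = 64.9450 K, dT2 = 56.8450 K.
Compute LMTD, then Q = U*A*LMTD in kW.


LMTD = 60.8051 K
Q = 790.6150 * 49.3040 * 60.8051 = 2370212.4213 W = 2370.2124 kW

2370.2124 kW


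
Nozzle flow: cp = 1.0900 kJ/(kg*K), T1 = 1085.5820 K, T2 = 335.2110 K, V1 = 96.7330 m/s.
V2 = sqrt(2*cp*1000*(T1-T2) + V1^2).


dT = 750.3710 K
2*cp*1000*dT = 1635808.7800
V1^2 = 9357.2733
V2 = sqrt(1645166.0533) = 1282.6403 m/s

1282.6403 m/s


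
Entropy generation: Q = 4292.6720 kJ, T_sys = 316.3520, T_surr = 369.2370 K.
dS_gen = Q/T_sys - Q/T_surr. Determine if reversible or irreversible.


dS_sys = 4292.6720/316.3520 = 13.5693 kJ/K
dS_surr = -4292.6720/369.2370 = -11.6258 kJ/K
dS_gen = 13.5693 - 11.6258 = 1.9435 kJ/K (irreversible)

dS_gen = 1.9435 kJ/K, irreversible


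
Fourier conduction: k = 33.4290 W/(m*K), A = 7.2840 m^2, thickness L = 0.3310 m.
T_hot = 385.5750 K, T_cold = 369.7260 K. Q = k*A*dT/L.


dT = 15.8490 K
Q = 33.4290 * 7.2840 * 15.8490 / 0.3310 = 11659.1582 W

11659.1582 W


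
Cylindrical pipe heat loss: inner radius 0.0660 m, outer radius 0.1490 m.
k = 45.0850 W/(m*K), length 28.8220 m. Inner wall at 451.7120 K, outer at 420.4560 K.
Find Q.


dT = 31.2560 K
ln(ro/ri) = 0.8143
Q = 2*pi*45.0850*28.8220*31.2560 / 0.8143 = 313393.1639 W

313393.1639 W


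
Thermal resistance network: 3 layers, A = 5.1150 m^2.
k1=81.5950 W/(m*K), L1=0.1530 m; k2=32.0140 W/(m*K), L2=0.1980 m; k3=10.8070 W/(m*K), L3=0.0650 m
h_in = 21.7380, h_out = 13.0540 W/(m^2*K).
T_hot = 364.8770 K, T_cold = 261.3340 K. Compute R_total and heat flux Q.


R_conv_in = 1/(21.7380*5.1150) = 0.0090
R_1 = 0.1530/(81.5950*5.1150) = 0.0004
R_2 = 0.1980/(32.0140*5.1150) = 0.0012
R_3 = 0.0650/(10.8070*5.1150) = 0.0012
R_conv_out = 1/(13.0540*5.1150) = 0.0150
R_total = 0.0267 K/W
Q = 103.5430 / 0.0267 = 3874.8573 W

R_total = 0.0267 K/W, Q = 3874.8573 W


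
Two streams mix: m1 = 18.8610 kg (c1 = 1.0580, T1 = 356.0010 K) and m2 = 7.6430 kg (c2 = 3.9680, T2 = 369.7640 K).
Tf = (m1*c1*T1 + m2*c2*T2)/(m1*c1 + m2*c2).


num = 18317.9675
den = 50.2824
Tf = 364.3020 K

364.3020 K


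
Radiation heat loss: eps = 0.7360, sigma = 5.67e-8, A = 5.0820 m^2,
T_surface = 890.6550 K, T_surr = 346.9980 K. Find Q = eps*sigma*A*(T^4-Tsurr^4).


T^4 = 6.2927e+11
Tsurr^4 = 1.4498e+10
Q = 0.7360 * 5.67e-8 * 5.0820 * 6.1477e+11 = 130379.9036 W

130379.9036 W


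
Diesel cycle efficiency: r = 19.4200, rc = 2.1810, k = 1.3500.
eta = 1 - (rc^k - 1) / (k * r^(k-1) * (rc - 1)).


r^(k-1) = 2.8241
rc^k = 2.8654
eta = 0.5857 = 58.5713%

58.5713%


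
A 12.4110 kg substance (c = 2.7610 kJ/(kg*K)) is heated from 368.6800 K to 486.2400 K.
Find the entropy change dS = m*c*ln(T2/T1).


T2/T1 = 1.3189
ln(T2/T1) = 0.2768
dS = 12.4110 * 2.7610 * 0.2768 = 9.4841 kJ/K

9.4841 kJ/K


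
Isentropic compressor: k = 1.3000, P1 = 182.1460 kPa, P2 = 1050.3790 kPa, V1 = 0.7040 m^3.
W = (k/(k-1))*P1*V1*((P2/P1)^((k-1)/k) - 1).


(k-1)/k = 0.2308
(P2/P1)^exp = 1.4983
W = 4.3333 * 182.1460 * 0.7040 * (1.4983 - 1) = 276.8880 kJ

276.8880 kJ


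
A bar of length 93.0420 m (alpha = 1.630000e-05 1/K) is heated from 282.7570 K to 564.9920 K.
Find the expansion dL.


dT = 282.2350 K
dL = 1.630000e-05 * 93.0420 * 282.2350 = 0.428033 m
L_final = 93.470033 m

dL = 0.428033 m


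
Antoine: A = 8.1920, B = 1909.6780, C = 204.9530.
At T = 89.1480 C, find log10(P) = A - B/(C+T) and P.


C+T = 294.1010
B/(C+T) = 6.4933
log10(P) = 8.1920 - 6.4933 = 1.6987
P = 10^1.6987 = 49.9721 mmHg

49.9721 mmHg


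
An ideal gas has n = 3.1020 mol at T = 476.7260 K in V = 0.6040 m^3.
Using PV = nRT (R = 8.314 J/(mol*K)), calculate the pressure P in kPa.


P = nRT/V = 3.1020 * 8.314 * 476.7260 / 0.6040
= 12294.7769 / 0.6040 = 20355.5909 Pa = 20.3556 kPa

20.3556 kPa


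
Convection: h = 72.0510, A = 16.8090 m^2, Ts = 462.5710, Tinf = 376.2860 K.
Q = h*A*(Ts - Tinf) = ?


dT = 86.2850 K
Q = 72.0510 * 16.8090 * 86.2850 = 104500.2173 W

104500.2173 W


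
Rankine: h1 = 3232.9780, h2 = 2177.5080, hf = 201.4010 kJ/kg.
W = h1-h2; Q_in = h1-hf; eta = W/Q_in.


W = 1055.4700 kJ/kg
Q_in = 3031.5770 kJ/kg
eta = 0.3482 = 34.8159%

eta = 34.8159%


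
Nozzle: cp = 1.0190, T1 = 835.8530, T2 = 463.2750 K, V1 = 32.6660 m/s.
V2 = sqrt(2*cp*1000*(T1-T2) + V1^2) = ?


dT = 372.5780 K
2*cp*1000*dT = 759313.9640
V1^2 = 1067.0676
V2 = sqrt(760381.0316) = 871.9983 m/s

871.9983 m/s


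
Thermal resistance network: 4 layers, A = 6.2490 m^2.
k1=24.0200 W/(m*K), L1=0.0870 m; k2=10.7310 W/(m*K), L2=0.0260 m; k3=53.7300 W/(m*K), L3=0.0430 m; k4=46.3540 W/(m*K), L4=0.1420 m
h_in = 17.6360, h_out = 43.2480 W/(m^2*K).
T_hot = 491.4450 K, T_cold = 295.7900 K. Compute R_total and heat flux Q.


R_conv_in = 1/(17.6360*6.2490) = 0.0091
R_1 = 0.0870/(24.0200*6.2490) = 0.0006
R_2 = 0.0260/(10.7310*6.2490) = 0.0004
R_3 = 0.0430/(53.7300*6.2490) = 0.0001
R_4 = 0.1420/(46.3540*6.2490) = 0.0005
R_conv_out = 1/(43.2480*6.2490) = 0.0037
R_total = 0.0144 K/W
Q = 195.6550 / 0.0144 = 13625.3698 W

R_total = 0.0144 K/W, Q = 13625.3698 W


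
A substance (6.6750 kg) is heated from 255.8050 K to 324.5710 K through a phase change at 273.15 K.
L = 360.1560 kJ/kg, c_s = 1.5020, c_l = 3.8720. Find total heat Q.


Q1 (sensible, solid) = 6.6750 * 1.5020 * 17.3450 = 173.8984 kJ
Q2 (latent) = 6.6750 * 360.1560 = 2404.0413 kJ
Q3 (sensible, liquid) = 6.6750 * 3.8720 * 51.4210 = 1329.0066 kJ
Q_total = 3906.9463 kJ

3906.9463 kJ


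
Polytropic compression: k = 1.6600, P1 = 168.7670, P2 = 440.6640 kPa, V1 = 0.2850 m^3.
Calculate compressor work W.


(k-1)/k = 0.3976
(P2/P1)^exp = 1.4646
W = 2.5152 * 168.7670 * 0.2850 * (1.4646 - 1) = 56.2070 kJ

56.2070 kJ


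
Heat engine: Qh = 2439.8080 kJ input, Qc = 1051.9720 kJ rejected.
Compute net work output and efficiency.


W = 2439.8080 - 1051.9720 = 1387.8360 kJ
eta = 1387.8360 / 2439.8080 = 0.5688 = 56.8830%

W = 1387.8360 kJ, eta = 56.8830%


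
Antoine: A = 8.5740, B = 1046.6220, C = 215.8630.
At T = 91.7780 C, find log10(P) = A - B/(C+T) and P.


C+T = 307.6410
B/(C+T) = 3.4021
log10(P) = 8.5740 - 3.4021 = 5.1719
P = 10^5.1719 = 148563.1851 mmHg

148563.1851 mmHg


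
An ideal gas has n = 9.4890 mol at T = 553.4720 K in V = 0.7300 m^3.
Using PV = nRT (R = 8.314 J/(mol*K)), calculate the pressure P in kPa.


P = nRT/V = 9.4890 * 8.314 * 553.4720 / 0.7300
= 43664.2617 / 0.7300 = 59814.0572 Pa = 59.8141 kPa

59.8141 kPa


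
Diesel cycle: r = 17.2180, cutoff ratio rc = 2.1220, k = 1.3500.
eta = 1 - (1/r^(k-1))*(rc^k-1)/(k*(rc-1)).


r^(k-1) = 2.7077
rc^k = 2.7613
eta = 0.5706 = 57.0561%

57.0561%


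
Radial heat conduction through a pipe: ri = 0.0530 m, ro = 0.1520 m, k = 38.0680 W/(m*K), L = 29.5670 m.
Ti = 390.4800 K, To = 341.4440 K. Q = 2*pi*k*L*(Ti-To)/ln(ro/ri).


dT = 49.0360 K
ln(ro/ri) = 1.0536
Q = 2*pi*38.0680*29.5670*49.0360 / 1.0536 = 329147.9547 W

329147.9547 W


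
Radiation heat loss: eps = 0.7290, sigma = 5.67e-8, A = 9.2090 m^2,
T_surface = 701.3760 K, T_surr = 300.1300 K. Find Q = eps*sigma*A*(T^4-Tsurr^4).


T^4 = 2.4199e+11
Tsurr^4 = 8.1140e+09
Q = 0.7290 * 5.67e-8 * 9.2090 * 2.3388e+11 = 89025.6237 W

89025.6237 W


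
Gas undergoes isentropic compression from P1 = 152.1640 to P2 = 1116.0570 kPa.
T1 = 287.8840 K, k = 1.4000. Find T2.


(k-1)/k = 0.2857
(P2/P1)^exp = 1.7671
T2 = 287.8840 * 1.7671 = 508.7066 K

508.7066 K


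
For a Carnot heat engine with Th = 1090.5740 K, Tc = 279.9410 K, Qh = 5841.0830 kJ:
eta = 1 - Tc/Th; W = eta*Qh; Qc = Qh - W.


eta = 1 - 279.9410/1090.5740 = 0.7433
W = 0.7433 * 5841.0830 = 4341.7270 kJ
Qc = 5841.0830 - 4341.7270 = 1499.3560 kJ

eta = 74.3309%, W = 4341.7270 kJ, Qc = 1499.3560 kJ


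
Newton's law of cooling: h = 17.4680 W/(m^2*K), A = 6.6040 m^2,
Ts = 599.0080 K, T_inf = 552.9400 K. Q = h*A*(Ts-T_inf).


dT = 46.0680 K
Q = 17.4680 * 6.6040 * 46.0680 = 5314.3433 W

5314.3433 W


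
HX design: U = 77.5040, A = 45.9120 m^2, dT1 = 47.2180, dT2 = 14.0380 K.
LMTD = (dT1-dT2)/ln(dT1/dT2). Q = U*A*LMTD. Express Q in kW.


LMTD = 27.3535 K
Q = 77.5040 * 45.9120 * 27.3535 = 97333.7192 W = 97.3337 kW

97.3337 kW


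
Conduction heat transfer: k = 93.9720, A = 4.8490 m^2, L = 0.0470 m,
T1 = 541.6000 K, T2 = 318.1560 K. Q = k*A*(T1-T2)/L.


dT = 223.4440 K
Q = 93.9720 * 4.8490 * 223.4440 / 0.0470 = 2166314.4346 W

2166314.4346 W


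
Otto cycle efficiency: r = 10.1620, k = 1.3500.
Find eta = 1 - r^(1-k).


r^(k-1) = 2.2513
eta = 1 - 1/2.2513 = 0.5558 = 55.5822%

55.5822%


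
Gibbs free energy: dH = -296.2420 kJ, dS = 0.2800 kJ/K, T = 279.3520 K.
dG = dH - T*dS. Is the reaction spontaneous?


T*dS = 279.3520 * 0.2800 = 78.2186 kJ
dG = -296.2420 - 78.2186 = -374.4606 kJ (spontaneous)

dG = -374.4606 kJ, spontaneous


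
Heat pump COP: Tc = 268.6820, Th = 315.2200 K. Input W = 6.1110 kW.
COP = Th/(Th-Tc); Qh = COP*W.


COP = 315.2200 / 46.5380 = 6.7734
Qh = 6.7734 * 6.1110 = 41.3922 kW

COP = 6.7734, Qh = 41.3922 kW


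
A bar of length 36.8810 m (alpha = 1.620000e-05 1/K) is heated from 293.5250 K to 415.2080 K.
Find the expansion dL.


dT = 121.6830 K
dL = 1.620000e-05 * 36.8810 * 121.6830 = 0.072702 m
L_final = 36.953702 m

dL = 0.072702 m


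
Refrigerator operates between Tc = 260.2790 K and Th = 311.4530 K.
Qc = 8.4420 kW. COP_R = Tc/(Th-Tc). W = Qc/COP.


COP = 260.2790 / 51.1740 = 5.0862
W = 8.4420 / 5.0862 = 1.6598 kW

COP = 5.0862, W = 1.6598 kW


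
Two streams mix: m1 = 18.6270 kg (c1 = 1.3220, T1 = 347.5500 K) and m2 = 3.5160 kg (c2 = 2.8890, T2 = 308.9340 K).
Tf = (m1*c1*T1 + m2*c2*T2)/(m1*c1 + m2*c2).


num = 11696.4482
den = 34.7826
Tf = 336.2728 K

336.2728 K


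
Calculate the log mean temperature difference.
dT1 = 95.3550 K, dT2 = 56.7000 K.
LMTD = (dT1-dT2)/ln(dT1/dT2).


dT1/dT2 = 1.6817
ln(dT1/dT2) = 0.5198
LMTD = 38.6550 / 0.5198 = 74.3605 K

74.3605 K


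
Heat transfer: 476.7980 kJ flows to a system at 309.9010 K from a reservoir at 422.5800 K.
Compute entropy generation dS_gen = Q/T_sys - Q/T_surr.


dS_sys = 476.7980/309.9010 = 1.5385 kJ/K
dS_surr = -476.7980/422.5800 = -1.1283 kJ/K
dS_gen = 1.5385 - 1.1283 = 0.4102 kJ/K (irreversible)

dS_gen = 0.4102 kJ/K, irreversible


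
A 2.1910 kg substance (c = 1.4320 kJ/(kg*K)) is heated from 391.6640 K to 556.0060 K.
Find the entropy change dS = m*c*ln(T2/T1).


T2/T1 = 1.4196
ln(T2/T1) = 0.3504
dS = 2.1910 * 1.4320 * 0.3504 = 1.0993 kJ/K

1.0993 kJ/K


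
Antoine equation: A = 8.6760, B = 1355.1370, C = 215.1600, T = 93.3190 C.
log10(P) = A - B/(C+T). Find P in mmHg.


C+T = 308.4790
B/(C+T) = 4.3930
log10(P) = 8.6760 - 4.3930 = 4.2830
P = 10^4.2830 = 19188.2982 mmHg

19188.2982 mmHg


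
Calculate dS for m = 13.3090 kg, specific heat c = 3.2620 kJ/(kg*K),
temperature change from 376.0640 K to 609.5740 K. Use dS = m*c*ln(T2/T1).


T2/T1 = 1.6209
ln(T2/T1) = 0.4830
dS = 13.3090 * 3.2620 * 0.4830 = 20.9690 kJ/K

20.9690 kJ/K


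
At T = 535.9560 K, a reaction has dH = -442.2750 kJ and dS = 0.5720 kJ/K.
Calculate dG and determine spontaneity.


T*dS = 535.9560 * 0.5720 = 306.5668 kJ
dG = -442.2750 - 306.5668 = -748.8418 kJ (spontaneous)

dG = -748.8418 kJ, spontaneous


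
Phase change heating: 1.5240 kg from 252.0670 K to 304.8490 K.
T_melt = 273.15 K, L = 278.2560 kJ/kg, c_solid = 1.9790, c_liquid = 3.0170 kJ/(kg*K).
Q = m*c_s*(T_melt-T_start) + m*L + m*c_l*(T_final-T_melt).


Q1 (sensible, solid) = 1.5240 * 1.9790 * 21.0830 = 63.5862 kJ
Q2 (latent) = 1.5240 * 278.2560 = 424.0621 kJ
Q3 (sensible, liquid) = 1.5240 * 3.0170 * 31.6990 = 145.7491 kJ
Q_total = 633.3975 kJ

633.3975 kJ


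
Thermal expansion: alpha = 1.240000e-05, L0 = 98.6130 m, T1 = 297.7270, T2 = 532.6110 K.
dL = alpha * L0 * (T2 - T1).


dT = 234.8840 K
dL = 1.240000e-05 * 98.6130 * 234.8840 = 0.287216 m
L_final = 98.900216 m

dL = 0.287216 m


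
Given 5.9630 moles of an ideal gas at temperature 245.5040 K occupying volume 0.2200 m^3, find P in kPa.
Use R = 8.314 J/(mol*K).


P = nRT/V = 5.9630 * 8.314 * 245.5040 / 0.2200
= 12171.2001 / 0.2200 = 55323.6368 Pa = 55.3236 kPa

55.3236 kPa


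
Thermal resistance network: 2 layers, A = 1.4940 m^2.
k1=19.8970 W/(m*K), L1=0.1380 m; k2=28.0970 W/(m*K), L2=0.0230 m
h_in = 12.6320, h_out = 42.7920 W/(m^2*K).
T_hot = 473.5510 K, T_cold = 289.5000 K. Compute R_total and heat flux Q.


R_conv_in = 1/(12.6320*1.4940) = 0.0530
R_1 = 0.1380/(19.8970*1.4940) = 0.0046
R_2 = 0.0230/(28.0970*1.4940) = 0.0005
R_conv_out = 1/(42.7920*1.4940) = 0.0156
R_total = 0.0738 K/W
Q = 184.0510 / 0.0738 = 2493.2377 W

R_total = 0.0738 K/W, Q = 2493.2377 W


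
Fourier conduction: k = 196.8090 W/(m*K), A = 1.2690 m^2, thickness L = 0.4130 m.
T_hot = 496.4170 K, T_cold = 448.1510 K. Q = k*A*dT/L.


dT = 48.2660 K
Q = 196.8090 * 1.2690 * 48.2660 / 0.4130 = 29187.5629 W

29187.5629 W


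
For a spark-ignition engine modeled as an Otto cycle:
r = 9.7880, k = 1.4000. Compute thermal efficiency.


r^(k-1) = 2.4904
eta = 1 - 1/2.4904 = 0.5985 = 59.8466%

59.8466%


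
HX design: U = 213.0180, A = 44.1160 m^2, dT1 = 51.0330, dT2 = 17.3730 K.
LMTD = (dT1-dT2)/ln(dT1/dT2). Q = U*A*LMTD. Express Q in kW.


LMTD = 31.2374 K
Q = 213.0180 * 44.1160 * 31.2374 = 293553.3314 W = 293.5533 kW

293.5533 kW


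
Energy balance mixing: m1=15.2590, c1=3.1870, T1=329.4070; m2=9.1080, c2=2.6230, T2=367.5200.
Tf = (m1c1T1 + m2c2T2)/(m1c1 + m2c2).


num = 24799.3622
den = 72.5207
Tf = 341.9625 K

341.9625 K


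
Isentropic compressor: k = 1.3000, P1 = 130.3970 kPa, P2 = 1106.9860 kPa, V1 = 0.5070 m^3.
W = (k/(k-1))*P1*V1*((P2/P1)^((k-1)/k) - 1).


(k-1)/k = 0.2308
(P2/P1)^exp = 1.6382
W = 4.3333 * 130.3970 * 0.5070 * (1.6382 - 1) = 182.8208 kJ

182.8208 kJ


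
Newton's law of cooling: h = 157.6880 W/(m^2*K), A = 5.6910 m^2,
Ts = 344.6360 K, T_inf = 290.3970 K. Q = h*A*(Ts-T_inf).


dT = 54.2390 K
Q = 157.6880 * 5.6910 * 54.2390 = 48674.2092 W

48674.2092 W


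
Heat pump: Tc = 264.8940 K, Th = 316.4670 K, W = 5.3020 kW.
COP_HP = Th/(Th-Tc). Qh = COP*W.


COP = 316.4670 / 51.5730 = 6.1363
Qh = 6.1363 * 5.3020 = 32.5346 kW

COP = 6.1363, Qh = 32.5346 kW


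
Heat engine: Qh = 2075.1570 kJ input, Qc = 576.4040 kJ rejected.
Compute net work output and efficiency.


W = 2075.1570 - 576.4040 = 1498.7530 kJ
eta = 1498.7530 / 2075.1570 = 0.7222 = 72.2236%

W = 1498.7530 kJ, eta = 72.2236%


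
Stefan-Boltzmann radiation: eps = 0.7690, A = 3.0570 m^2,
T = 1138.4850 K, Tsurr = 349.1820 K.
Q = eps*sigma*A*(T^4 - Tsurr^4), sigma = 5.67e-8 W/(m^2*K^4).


T^4 = 1.6800e+12
Tsurr^4 = 1.4866e+10
Q = 0.7690 * 5.67e-8 * 3.0570 * 1.6651e+12 = 221949.3501 W

221949.3501 W


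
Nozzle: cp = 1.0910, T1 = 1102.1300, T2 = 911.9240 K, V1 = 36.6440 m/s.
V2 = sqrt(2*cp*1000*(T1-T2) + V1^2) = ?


dT = 190.2060 K
2*cp*1000*dT = 415029.4920
V1^2 = 1342.7827
V2 = sqrt(416372.2747) = 645.2691 m/s

645.2691 m/s


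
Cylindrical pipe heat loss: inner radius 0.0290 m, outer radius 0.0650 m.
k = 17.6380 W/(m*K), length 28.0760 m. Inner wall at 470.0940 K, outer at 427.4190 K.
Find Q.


dT = 42.6750 K
ln(ro/ri) = 0.8071
Q = 2*pi*17.6380*28.0760*42.6750 / 0.8071 = 164518.6848 W

164518.6848 W


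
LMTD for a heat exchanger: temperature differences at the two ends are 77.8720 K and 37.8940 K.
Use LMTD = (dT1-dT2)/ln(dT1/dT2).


dT1/dT2 = 2.0550
ln(dT1/dT2) = 0.7203
LMTD = 39.9780 / 0.7203 = 55.5039 K

55.5039 K


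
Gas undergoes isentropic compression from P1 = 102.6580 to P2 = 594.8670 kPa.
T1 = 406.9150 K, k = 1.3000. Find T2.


(k-1)/k = 0.2308
(P2/P1)^exp = 1.5000
T2 = 406.9150 * 1.5000 = 610.3611 K

610.3611 K


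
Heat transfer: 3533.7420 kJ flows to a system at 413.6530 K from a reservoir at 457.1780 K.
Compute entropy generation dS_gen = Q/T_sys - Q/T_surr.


dS_sys = 3533.7420/413.6530 = 8.5428 kJ/K
dS_surr = -3533.7420/457.1780 = -7.7295 kJ/K
dS_gen = 8.5428 - 7.7295 = 0.8133 kJ/K (irreversible)

dS_gen = 0.8133 kJ/K, irreversible


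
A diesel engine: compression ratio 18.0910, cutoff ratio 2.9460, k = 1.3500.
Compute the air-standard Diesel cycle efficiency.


r^(k-1) = 2.7549
rc^k = 4.3000
eta = 0.5440 = 54.4047%

54.4047%


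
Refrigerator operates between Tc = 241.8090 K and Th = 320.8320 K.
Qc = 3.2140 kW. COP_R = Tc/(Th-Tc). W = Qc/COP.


COP = 241.8090 / 79.0230 = 3.0600
W = 3.2140 / 3.0600 = 1.0503 kW

COP = 3.0600, W = 1.0503 kW


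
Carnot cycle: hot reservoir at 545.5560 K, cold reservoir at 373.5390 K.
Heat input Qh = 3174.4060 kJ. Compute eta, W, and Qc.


eta = 1 - 373.5390/545.5560 = 0.3153
W = 0.3153 * 3174.4060 = 1000.9088 kJ
Qc = 3174.4060 - 1000.9088 = 2173.4972 kJ

eta = 31.5306%, W = 1000.9088 kJ, Qc = 2173.4972 kJ


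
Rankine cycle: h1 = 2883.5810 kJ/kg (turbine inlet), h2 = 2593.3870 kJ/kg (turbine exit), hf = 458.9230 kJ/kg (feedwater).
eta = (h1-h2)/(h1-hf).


W = 290.1940 kJ/kg
Q_in = 2424.6580 kJ/kg
eta = 0.1197 = 11.9685%

eta = 11.9685%


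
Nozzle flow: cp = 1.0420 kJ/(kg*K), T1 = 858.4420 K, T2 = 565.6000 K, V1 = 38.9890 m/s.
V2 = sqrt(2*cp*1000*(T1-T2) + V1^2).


dT = 292.8420 K
2*cp*1000*dT = 610282.7280
V1^2 = 1520.1421
V2 = sqrt(611802.8701) = 782.1783 m/s

782.1783 m/s


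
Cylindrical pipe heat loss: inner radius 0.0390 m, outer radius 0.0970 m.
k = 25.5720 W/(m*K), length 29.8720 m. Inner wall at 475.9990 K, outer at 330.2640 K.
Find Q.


dT = 145.7350 K
ln(ro/ri) = 0.9111
Q = 2*pi*25.5720*29.8720*145.7350 / 0.9111 = 767685.2012 W

767685.2012 W


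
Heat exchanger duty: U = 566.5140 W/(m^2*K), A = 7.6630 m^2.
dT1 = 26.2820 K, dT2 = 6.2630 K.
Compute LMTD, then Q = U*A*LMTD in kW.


LMTD = 13.9581 K
Q = 566.5140 * 7.6630 * 13.9581 = 60594.6898 W = 60.5947 kW

60.5947 kW


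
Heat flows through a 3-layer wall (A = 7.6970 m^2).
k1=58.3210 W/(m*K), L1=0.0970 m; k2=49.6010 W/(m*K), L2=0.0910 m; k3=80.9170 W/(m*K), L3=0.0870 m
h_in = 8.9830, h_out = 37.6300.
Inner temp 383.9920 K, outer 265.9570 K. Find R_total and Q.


R_conv_in = 1/(8.9830*7.6970) = 0.0145
R_1 = 0.0970/(58.3210*7.6970) = 0.0002
R_2 = 0.0910/(49.6010*7.6970) = 0.0002
R_3 = 0.0870/(80.9170*7.6970) = 0.0001
R_conv_out = 1/(37.6300*7.6970) = 0.0035
R_total = 0.0185 K/W
Q = 118.0350 / 0.0185 = 6376.9361 W

R_total = 0.0185 K/W, Q = 6376.9361 W
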